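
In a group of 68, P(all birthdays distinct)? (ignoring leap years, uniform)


P(all different) = Π(365-i)/365 for i=0..67
= (365/365)×(364/365)×...×(298/365)
= 0.001274

P ≈ 0.0013 ≈ 0.13%


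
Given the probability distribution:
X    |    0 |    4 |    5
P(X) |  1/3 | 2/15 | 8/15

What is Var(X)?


E[X] = 16/5
E[X²] = 232/15
Var(X) = E[X²] - (E[X])² = 232/15 - 256/25 = 392/75

Var(X) = 392/75 ≈ 5.2267


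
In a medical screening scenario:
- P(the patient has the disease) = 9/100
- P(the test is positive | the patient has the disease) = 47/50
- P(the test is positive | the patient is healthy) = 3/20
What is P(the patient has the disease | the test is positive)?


Using Bayes' theorem:
P(A|B) = P(B|A)·P(A) / P(B)

P(the test is positive) = 47/50 × 9/100 + 3/20 × 91/100
= 423/5000 + 273/2000 = 2211/10000

P(the patient has the disease|the test is positive) = (423/5000) / (2211/10000) = 282/737

P(the patient has the disease|the test is positive) = 282/737 ≈ 38.26%


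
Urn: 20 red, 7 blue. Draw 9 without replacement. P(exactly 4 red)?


Hypergeometric: C(20,4)×C(7,5)/C(27,9)
= 4845×21/4686825 = 357/16445

P(X=4) = 357/16445 ≈ 2.17%


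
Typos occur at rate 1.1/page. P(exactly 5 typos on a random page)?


Poisson(λ=1.1): P(X=5) = e^(-λ)×λ^k/k!
= e^(-1.1) × 1.1^5 / 5!
≈ 0.3328710837 × 1.61051 / 120 ≈ 0.004467

P(X=5) ≈ 0.004467 ≈ 0.45%


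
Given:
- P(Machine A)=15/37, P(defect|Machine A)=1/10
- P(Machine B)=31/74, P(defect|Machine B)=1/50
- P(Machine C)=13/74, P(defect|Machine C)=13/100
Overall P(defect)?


P(B) = Σ P(B|Aᵢ)×P(Aᵢ)
  1/10×15/37 = 3/74
  1/50×31/74 = 31/3700
  13/100×13/74 = 169/7400
Sum = 531/7400

P(defect) = 531/7400 ≈ 7.18%


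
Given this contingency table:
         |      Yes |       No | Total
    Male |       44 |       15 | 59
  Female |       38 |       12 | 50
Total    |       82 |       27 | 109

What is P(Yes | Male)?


P(Yes | Male) = 44/(44+15) = 44/59

P(Yes|Male) = 44/59 ≈ 74.58%


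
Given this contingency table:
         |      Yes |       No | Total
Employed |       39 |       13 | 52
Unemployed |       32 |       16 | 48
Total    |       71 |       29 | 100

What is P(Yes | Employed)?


P(Yes | Employed) = 39/(39+13) = 39/52 = 3/4

P(Yes|Employed) = 3/4 ≈ 75.00%


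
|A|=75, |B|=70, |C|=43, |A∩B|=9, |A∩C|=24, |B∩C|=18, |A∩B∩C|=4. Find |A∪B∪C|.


|A∪B∪C| = 75+70+43-9-24-18+4 = 141

|A∪B∪C| = 141


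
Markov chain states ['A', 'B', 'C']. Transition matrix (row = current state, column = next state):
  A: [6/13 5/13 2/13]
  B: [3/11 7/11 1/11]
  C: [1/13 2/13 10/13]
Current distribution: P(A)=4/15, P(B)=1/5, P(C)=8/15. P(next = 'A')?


P(next=A) = Σᵢ P(now=i)×P(i→A)
= 4/15×6/13 + 1/5×3/11 + 8/15×1/13
= 8/65 + 3/55 + 8/195 = 469/2145

P = 469/2145 ≈ 0.2186


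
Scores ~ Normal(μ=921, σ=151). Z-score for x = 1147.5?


z = (x - μ)/σ = (1147.5 - 921)/151 = 1.5

z = 1.5


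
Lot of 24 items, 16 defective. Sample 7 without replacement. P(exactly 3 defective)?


Hypergeometric: C(16,3)×C(8,4)/C(24,7)
= 560×70/346104 = 4900/43263

P(X=3) = 4900/43263 ≈ 11.33%


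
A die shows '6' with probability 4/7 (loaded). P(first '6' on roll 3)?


Geometric: P(X=3) = (1-p)^(k-1)×p = (3/7)^2×4/7 = 36/343

P(X=3) = 36/343 ≈ 10.50%


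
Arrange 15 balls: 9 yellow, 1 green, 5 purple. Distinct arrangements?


15!/(9!×1!×5!) = 30030

30030


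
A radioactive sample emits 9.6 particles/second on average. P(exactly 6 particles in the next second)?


Poisson(λ=9.6): P(X=6) = e^(-λ)×λ^k/k!
= e^(-9.6) × 9.6^6 / 6!
≈ 6.772873649e-05 × 782757.789696 / 720 ≈ 0.073632

P(X=6) ≈ 0.073632 ≈ 7.36%


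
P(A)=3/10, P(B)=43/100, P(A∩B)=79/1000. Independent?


P(A)×P(B) = 129/1000
P(A∩B) = 79/1000
Not equal → NOT independent

No, not independent


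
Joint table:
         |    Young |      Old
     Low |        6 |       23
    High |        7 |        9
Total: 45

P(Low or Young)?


P(Low∨Young) = P(Low) + P(Young) - P(Low∧Young)
= (29 + 13 - 6)/45 = 36/45 = 4/5

P = 4/5 ≈ 80.00%


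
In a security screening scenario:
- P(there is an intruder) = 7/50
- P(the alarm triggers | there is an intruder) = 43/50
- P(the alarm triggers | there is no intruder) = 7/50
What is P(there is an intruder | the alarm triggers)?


Using Bayes' theorem:
P(A|B) = P(B|A)·P(A) / P(B)

P(the alarm triggers) = 43/50 × 7/50 + 7/50 × 43/50
= 301/2500 + 301/2500 = 301/1250

P(there is an intruder|the alarm triggers) = (301/2500) / (301/1250) = 1/2

P(there is an intruder|the alarm triggers) = 1/2 ≈ 50.00%


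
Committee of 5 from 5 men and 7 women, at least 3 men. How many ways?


Count by #men:
  3M,2W: C(5,3)×C(7,2)=210
  4M,1W: C(5,4)×C(7,1)=35
  5M,0W: C(5,5)×C(7,0)=1
Total = 246

246


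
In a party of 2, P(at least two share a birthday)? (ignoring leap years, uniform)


P(all different) = Π(365-i)/365 for i=0..1
= 0.997260
P(match) = 1 - 0.997260 = 0.002740

P ≈ 0.0027 ≈ 0.27%


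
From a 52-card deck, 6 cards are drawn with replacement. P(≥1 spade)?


P(not a spade) = 39/52 = 3/4
P(none in 6 draws) = (3/4)^6 = 729/4096
P(≥1 spade) = 1 - 729/4096 = 3367/4096

P = 3367/4096 ≈ 82.20%


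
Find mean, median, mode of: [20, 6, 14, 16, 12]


Sorted: [6, 12, 14, 16, 20]
Mean = 68/5
Median = 14
Freq: {20: 1, 6: 1, 14: 1, 16: 1, 12: 1}
Mode: No mode

Mean=68/5, Median=14, Mode=No mode


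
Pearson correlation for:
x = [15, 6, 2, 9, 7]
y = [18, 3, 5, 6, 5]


n=5, Σx=39, Σy=37, Σxy=387, Σx²=395, Σy²=419
r = (5×387 - 39×37)/√((5×395 - 39²)(5×419 - 37²))
= 492/√(454×726) = 492/√329604 ≈ 492/574.1115 ≈ 0.8570

r ≈ 0.8570


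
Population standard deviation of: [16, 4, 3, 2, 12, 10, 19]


Mean = 66/7
  (16-66/7)²=2116/49
  (4-66/7)²=1444/49
  (3-66/7)²=2025/49
  (2-66/7)²=2704/49
  (12-66/7)²=324/49
  (10-66/7)²=16/49
  (19-66/7)²=4489/49
Σ(x-μ)² = 1874/7
σ² = (1874/7)/7 = 1874/49

σ = √(1874/49) ≈ 6.1842


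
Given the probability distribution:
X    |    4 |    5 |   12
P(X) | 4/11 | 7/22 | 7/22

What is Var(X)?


E[X] = 151/22
E[X²] = 1311/22
Var(X) = E[X²] - (E[X])² = 1311/22 - 22801/484 = 6041/484

Var(X) = 6041/484 ≈ 12.4814


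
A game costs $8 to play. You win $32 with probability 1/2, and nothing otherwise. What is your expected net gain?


E[gain] = (32-8)×1/2 + (-8)×1/2
= 12 - 4 = 8

Expected net gain = $8 ≈ $8.00


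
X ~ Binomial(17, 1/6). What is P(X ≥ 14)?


P(X ≥ 14) = Σ P(X=i) for i=14..17
P(X=14) = 10625/2115832430592
P(X=15) = 425/2115832430592
P(X=16) = 85/16926659444736
P(X=17) = 1/16926659444736
Sum = 44243/8463329722368

P(X ≥ 14) = 44243/8463329722368 ≈ 0.00%


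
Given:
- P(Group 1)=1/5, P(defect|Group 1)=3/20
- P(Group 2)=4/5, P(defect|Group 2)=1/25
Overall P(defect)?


P(B) = Σ P(B|Aᵢ)×P(Aᵢ)
  3/20×1/5 = 3/100
  1/25×4/5 = 4/125
Sum = 31/500

P(defect) = 31/500 ≈ 6.20%


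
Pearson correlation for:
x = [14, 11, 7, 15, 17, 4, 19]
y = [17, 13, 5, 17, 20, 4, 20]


n=7, Σx=87, Σy=96, Σxy=1407, Σx²=1257, Σy²=1588
r = (7×1407 - 87×96)/√((7×1257 - 87²)(7×1588 - 96²))
= 1497/√(1230×1900) = 1497/√2337000 ≈ 1497/1528.7250 ≈ 0.9792

r ≈ 0.9792


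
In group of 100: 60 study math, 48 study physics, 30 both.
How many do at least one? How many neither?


|A∪B| = 60+48-30 = 78
Neither = 100-78 = 22

At least one: 78; Neither: 22


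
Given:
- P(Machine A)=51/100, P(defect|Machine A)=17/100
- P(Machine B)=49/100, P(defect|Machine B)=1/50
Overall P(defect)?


P(B) = Σ P(B|Aᵢ)×P(Aᵢ)
  17/100×51/100 = 867/10000
  1/50×49/100 = 49/5000
Sum = 193/2000

P(defect) = 193/2000 ≈ 9.65%


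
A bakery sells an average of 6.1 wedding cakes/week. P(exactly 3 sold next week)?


Poisson(λ=6.1): P(X=3) = e^(-λ)×λ^k/k!
= e^(-6.1) × 6.1^3 / 3!
≈ 0.002242867719 × 226.981 / 6 ≈ 0.084848

P(X=3) ≈ 0.084848 ≈ 8.48%


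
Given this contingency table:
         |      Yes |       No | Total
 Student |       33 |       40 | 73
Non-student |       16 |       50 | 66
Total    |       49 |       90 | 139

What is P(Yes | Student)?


P(Yes | Student) = 33/(33+40) = 33/73

P(Yes|Student) = 33/73 ≈ 45.21%


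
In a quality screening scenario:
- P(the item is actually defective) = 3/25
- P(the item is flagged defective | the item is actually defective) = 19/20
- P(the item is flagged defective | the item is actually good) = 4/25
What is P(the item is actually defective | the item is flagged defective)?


Using Bayes' theorem:
P(A|B) = P(B|A)·P(A) / P(B)

P(the item is flagged defective) = 19/20 × 3/25 + 4/25 × 22/25
= 57/500 + 88/625 = 637/2500

P(the item is actually defective|the item is flagged defective) = (57/500) / (637/2500) = 285/637

P(the item is actually defective|the item is flagged defective) = 285/637 ≈ 44.74%


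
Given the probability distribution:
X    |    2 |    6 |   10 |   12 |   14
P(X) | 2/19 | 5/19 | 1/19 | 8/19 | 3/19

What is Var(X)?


E[X] = 182/19
E[X²] = 2028/19
Var(X) = E[X²] - (E[X])² = 2028/19 - 33124/361 = 5408/361

Var(X) = 5408/361 ≈ 14.9806


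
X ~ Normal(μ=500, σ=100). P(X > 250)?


z = (250-500)/100 = -2.5
P(X > 250) = 1 - P(Z ≤ -2.5) = 1 - 0.0062 = 0.9938

P(X > 250) ≈ 0.9938


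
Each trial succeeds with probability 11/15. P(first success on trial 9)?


Geometric: P(X=9) = (1-p)^(k-1)×p = (4/15)^8×11/15 = 720896/38443359375

P(X=9) = 720896/38443359375 ≈ 0.00%


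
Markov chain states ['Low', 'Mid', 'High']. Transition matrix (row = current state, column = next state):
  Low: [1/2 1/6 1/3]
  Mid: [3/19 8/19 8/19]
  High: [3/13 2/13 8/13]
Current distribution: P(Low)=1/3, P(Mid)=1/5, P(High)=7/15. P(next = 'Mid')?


P(next=Mid) = Σᵢ P(now=i)×P(i→Mid)
= 1/3×1/6 + 1/5×8/19 + 7/15×2/13
= 1/18 + 8/95 + 14/195 = 4703/22230

P = 4703/22230 ≈ 0.2116


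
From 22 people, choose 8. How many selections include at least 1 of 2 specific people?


Complement: C(22,8) - C(20,8) = 319770 - 125970 = 193800

193800


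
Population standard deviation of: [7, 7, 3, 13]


Mean = 30/4 = 15/2
  (7-15/2)²=1/4
  (7-15/2)²=1/4
  (3-15/2)²=81/4
  (13-15/2)²=121/4
Σ(x-μ)² = 51
σ² = 51/4

σ = √(51/4) ≈ 3.5707


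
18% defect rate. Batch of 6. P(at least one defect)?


P(all good) = (41/50)^6 = 4750104241/15625000000
P(≥1 defect) = 10874895759/15625000000

P = 10874895759/15625000000 ≈ 69.60%


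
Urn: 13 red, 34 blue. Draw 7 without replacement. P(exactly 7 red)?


Hypergeometric: C(13,7)×C(34,0)/C(47,7)
= 1716×1/62891499 = 52/1905803

P(X=7) = 52/1905803 ≈ 0.00%


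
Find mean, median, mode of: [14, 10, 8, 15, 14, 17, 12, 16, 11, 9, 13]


Sorted: [8, 9, 10, 11, 12, 13, 14, 14, 15, 16, 17]
Mean = 139/11
Median = 13
Freq: {14: 2, 10: 1, 8: 1, 15: 1, 17: 1, 12: 1, 16: 1, 11: 1, 9: 1, 13: 1}
Mode: [14]

Mean=139/11, Median=13, Mode=14


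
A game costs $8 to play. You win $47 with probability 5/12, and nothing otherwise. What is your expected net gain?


E[gain] = (47-8)×5/12 + (-8)×7/12
= 65/4 - 14/3 = 139/12

Expected net gain = $139/12 ≈ $11.58


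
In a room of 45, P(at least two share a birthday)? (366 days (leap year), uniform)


P(all different) = Π(366-i)/366 for i=0..44
= 0.059503
P(match) = 1 - 0.059503 = 0.940497

P ≈ 0.9405 ≈ 94.05%


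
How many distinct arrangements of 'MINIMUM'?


Letters: 7, freq: {'M': 3, 'I': 2, 'N': 1, 'U': 1}
7!/(3!×2!×1!×1!) = 5040/12 = 420

420


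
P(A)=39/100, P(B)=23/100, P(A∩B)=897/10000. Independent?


P(A)×P(B) = 897/10000
P(A∩B) = 897/10000
Equal ✓ → Independent

Yes, independent


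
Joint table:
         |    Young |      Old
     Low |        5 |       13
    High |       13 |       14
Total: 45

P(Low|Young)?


P(Low|Young) = 5/(5+13) = 5/18

P = 5/18 ≈ 27.78%


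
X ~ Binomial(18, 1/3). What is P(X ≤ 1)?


P(X ≤ 1) = Σ P(X=i) for i=0..1
P(X=0) = 262144/387420489
P(X=1) = 262144/43046721
Sum = 2621440/387420489

P(X ≤ 1) = 2621440/387420489 ≈ 0.68%


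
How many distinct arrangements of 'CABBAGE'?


Letters: 7, freq: {'C': 1, 'A': 2, 'B': 2, 'G': 1, 'E': 1}
7!/(1!×2!×2!×1!×1!) = 5040/4 = 1260

1260


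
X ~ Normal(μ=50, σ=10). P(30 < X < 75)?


z₁=(30-50)/10=-2.0, z₂=(75-50)/10=2.5
P = Φ(2.5) - Φ(-2.0) = 0.993790 - 0.022750 = 0.971040 ≈ 0.9710

P(30 < X < 75) ≈ 0.9710


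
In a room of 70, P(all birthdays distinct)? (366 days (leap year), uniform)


P(all different) = Π(366-i)/366 for i=0..69
= (366/366)×(365/366)×...×(297/366)
= 0.000858

P ≈ 0.0009 ≈ 0.09%


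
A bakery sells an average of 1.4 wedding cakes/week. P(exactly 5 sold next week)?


Poisson(λ=1.4): P(X=5) = e^(-λ)×λ^k/k!
= e^(-1.4) × 1.4^5 / 5!
≈ 0.2465969639 × 5.37824 / 120 ≈ 0.011052

P(X=5) ≈ 0.011052 ≈ 1.11%


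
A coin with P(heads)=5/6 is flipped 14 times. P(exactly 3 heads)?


Binomial: P(X=3) = C(14,3)×p^3×(1-p)^11
= 364 × 125/216 × 1/362797056 = 11375/19591041024

P(X=3) = 11375/19591041024 ≈ 0.00%


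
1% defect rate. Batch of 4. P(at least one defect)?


P(all good) = (99/100)^4 = 96059601/100000000
P(≥1 defect) = 3940399/100000000

P = 3940399/100000000 ≈ 3.94%


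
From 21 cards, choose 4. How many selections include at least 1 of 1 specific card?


Complement: C(21,4) - C(20,4) = 5985 - 4845 = 1140

1140


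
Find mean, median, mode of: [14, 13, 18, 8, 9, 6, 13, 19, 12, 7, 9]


Sorted: [6, 7, 8, 9, 9, 12, 13, 13, 14, 18, 19]
Mean = 128/11
Median = 12
Freq: {14: 1, 13: 2, 18: 1, 8: 1, 9: 2, 6: 1, 19: 1, 12: 1, 7: 1}
Mode: [9, 13]

Mean=128/11, Median=12, Mode=[9, 13]


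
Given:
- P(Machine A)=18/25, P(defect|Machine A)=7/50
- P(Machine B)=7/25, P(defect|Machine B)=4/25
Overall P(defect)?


P(B) = Σ P(B|Aᵢ)×P(Aᵢ)
  7/50×18/25 = 63/625
  4/25×7/25 = 28/625
Sum = 91/625

P(defect) = 91/625 ≈ 14.56%


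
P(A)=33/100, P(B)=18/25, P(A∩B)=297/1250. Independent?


P(A)×P(B) = 297/1250
P(A∩B) = 297/1250
Equal ✓ → Independent

Yes, independent


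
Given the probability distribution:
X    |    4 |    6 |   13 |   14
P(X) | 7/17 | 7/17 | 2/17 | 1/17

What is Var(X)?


E[X] = 110/17
E[X²] = 898/17
Var(X) = E[X²] - (E[X])² = 898/17 - 12100/289 = 3166/289

Var(X) = 3166/289 ≈ 10.9550


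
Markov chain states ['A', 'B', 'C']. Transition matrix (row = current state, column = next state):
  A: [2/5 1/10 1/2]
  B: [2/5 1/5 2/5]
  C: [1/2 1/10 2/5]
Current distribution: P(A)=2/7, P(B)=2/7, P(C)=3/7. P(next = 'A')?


P(next=A) = Σᵢ P(now=i)×P(i→A)
= 2/7×2/5 + 2/7×2/5 + 3/7×1/2
= 4/35 + 4/35 + 3/14 = 31/70

P = 31/70 ≈ 0.4429


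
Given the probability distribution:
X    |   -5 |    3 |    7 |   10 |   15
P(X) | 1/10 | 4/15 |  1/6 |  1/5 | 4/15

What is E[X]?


E[X] = Σ x·P(X=x)
= (-5)×(1/10) + (3)×(4/15) + (7)×(1/6) + (10)×(1/5) + (15)×(4/15)
= 112/15

E[X] = 112/15


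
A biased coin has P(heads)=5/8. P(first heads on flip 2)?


Geometric: P(X=2) = (1-p)^(k-1)×p = (3/8)^1×5/8 = 15/64

P(X=2) = 15/64 ≈ 23.44%


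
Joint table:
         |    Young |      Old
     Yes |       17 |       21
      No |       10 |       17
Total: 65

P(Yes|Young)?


P(Yes|Young) = 17/(17+10) = 17/27

P = 17/27 ≈ 62.96%


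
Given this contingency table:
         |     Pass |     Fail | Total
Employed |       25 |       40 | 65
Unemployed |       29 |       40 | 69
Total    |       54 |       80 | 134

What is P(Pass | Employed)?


P(Pass | Employed) = 25/(25+40) = 25/65 = 5/13

P(Pass|Employed) = 5/13 ≈ 38.46%


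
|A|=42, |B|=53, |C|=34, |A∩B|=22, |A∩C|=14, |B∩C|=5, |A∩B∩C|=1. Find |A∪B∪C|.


|A∪B∪C| = 42+53+34-22-14-5+1 = 89

|A∪B∪C| = 89


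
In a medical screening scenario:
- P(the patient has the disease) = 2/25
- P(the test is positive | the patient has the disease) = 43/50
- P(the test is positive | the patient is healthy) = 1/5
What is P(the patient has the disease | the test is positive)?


Using Bayes' theorem:
P(A|B) = P(B|A)·P(A) / P(B)

P(the test is positive) = 43/50 × 2/25 + 1/5 × 23/25
= 43/625 + 23/125 = 158/625

P(the patient has the disease|the test is positive) = (43/625) / (158/625) = 43/158

P(the patient has the disease|the test is positive) = 43/158 ≈ 27.22%


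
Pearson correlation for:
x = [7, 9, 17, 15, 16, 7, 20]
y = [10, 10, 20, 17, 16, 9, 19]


n=7, Σx=91, Σy=101, Σxy=1454, Σx²=1349, Σy²=1587
r = (7×1454 - 91×101)/√((7×1349 - 91²)(7×1587 - 101²))
= 987/√(1162×908) = 987/√1055096 ≈ 987/1027.1787 ≈ 0.9609

r ≈ 0.9609


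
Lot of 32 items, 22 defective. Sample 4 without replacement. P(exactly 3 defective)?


Hypergeometric: C(22,3)×C(10,1)/C(32,4)
= 1540×10/35960 = 385/899

P(X=3) = 385/899 ≈ 42.83%


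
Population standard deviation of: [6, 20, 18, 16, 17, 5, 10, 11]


Mean = 103/8
  (6-103/8)²=3025/64
  (20-103/8)²=3249/64
  (18-103/8)²=1681/64
  (16-103/8)²=625/64
  (17-103/8)²=1089/64
  (5-103/8)²=3969/64
  (10-103/8)²=529/64
  (11-103/8)²=225/64
Σ(x-μ)² = 1799/8
σ² = (1799/8)/8 = 1799/64

σ = √(1799/64) ≈ 5.3018


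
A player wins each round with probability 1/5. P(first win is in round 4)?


Geometric: P(X=4) = (1-p)^(k-1)×p = (4/5)^3×1/5 = 64/625

P(X=4) = 64/625 ≈ 10.24%


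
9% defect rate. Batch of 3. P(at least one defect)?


P(all good) = (91/100)^3 = 753571/1000000
P(≥1 defect) = 246429/1000000

P = 246429/1000000 ≈ 24.64%


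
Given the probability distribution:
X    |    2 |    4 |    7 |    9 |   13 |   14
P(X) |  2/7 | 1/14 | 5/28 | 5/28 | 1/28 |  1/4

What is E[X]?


E[X] = Σ x·P(X=x)
= (2)×(2/7) + (4)×(1/14) + (7)×(5/28) + (9)×(5/28) + (13)×(1/28) + (14)×(1/4)
= 215/28

E[X] = 215/28


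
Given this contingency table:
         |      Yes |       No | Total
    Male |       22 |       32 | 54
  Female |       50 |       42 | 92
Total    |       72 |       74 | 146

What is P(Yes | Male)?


P(Yes | Male) = 22/(22+32) = 22/54 = 11/27

P(Yes|Male) = 11/27 ≈ 40.74%


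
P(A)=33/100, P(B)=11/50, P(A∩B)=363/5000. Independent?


P(A)×P(B) = 363/5000
P(A∩B) = 363/5000
Equal ✓ → Independent

Yes, independent


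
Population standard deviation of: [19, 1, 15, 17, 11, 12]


Mean = 75/6 = 25/2
  (19-25/2)²=169/4
  (1-25/2)²=529/4
  (15-25/2)²=25/4
  (17-25/2)²=81/4
  (11-25/2)²=9/4
  (12-25/2)²=1/4
Σ(x-μ)² = 407/2
σ² = (407/2)/6 = 407/12

σ = √(407/12) ≈ 5.8238


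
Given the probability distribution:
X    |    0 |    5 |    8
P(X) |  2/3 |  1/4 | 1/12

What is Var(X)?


E[X] = 23/12
E[X²] = 139/12
Var(X) = E[X²] - (E[X])² = 139/12 - 529/144 = 1139/144

Var(X) = 1139/144 ≈ 7.9097


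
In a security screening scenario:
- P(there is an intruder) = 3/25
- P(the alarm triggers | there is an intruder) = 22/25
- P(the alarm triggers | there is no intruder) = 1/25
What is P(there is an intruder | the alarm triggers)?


Using Bayes' theorem:
P(A|B) = P(B|A)·P(A) / P(B)

P(the alarm triggers) = 22/25 × 3/25 + 1/25 × 22/25
= 66/625 + 22/625 = 88/625

P(there is an intruder|the alarm triggers) = (66/625) / (88/625) = 3/4

P(there is an intruder|the alarm triggers) = 3/4 ≈ 75.00%


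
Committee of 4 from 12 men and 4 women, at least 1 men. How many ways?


Count by #men:
  1M,3W: C(12,1)×C(4,3)=48
  2M,2W: C(12,2)×C(4,2)=396
  3M,1W: C(12,3)×C(4,1)=880
  4M,0W: C(12,4)×C(4,0)=495
Total = 1819

1819


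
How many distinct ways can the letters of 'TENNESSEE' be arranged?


Letters: 9, freq: {'T': 1, 'E': 4, 'N': 2, 'S': 2}
9!/(1!×4!×2!×2!) = 362880/96 = 3780

3780


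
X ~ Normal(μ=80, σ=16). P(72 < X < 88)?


z₁=(72-80)/16=-0.5, z₂=(88-80)/16=0.5
P = Φ(0.5) - Φ(-0.5) = 0.691462 - 0.308538 = 0.382924 ≈ 0.3829

P(72 < X < 88) ≈ 0.3829


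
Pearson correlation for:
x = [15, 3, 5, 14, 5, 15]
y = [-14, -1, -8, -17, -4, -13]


n=6, Σx=57, Σy=-57, Σxy=-706, Σx²=705, Σy²=735
r = (6×(-706) - 57×(-57))/√((6×705 - 57²)(6×735 - (-57)²))
= -987/√(981×1161) = -987/√1138941 ≈ -987/1067.2118 ≈ -0.9248

r ≈ -0.9248


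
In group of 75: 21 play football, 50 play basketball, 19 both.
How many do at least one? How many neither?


|A∪B| = 21+50-19 = 52
Neither = 75-52 = 23

At least one: 52; Neither: 23


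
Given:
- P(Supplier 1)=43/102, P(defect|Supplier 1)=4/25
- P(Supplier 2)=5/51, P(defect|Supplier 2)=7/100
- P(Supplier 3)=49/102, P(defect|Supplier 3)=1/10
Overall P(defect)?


P(B) = Σ P(B|Aᵢ)×P(Aᵢ)
  4/25×43/102 = 86/1275
  7/100×5/51 = 7/1020
  1/10×49/102 = 49/1020
Sum = 52/425

P(defect) = 52/425 ≈ 12.24%


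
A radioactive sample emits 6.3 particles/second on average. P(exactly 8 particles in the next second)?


Poisson(λ=6.3): P(X=8) = e^(-λ)×λ^k/k!
= e^(-6.3) × 6.3^8 / 8!
≈ 0.001836304777 × 2481557.80268 / 40320 ≈ 0.113018

P(X=8) ≈ 0.113018 ≈ 11.30%


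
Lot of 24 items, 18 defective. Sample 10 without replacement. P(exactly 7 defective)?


Hypergeometric: C(18,7)×C(6,3)/C(24,10)
= 31824×20/1961256 = 1560/4807

P(X=7) = 1560/4807 ≈ 32.45%


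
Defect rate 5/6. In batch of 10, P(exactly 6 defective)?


Binomial: P(X=6) = C(10,6)×p^6×(1-p)^4
= 210 × 15625/46656 × 1/1296 = 546875/10077696

P(X=6) = 546875/10077696 ≈ 5.43%


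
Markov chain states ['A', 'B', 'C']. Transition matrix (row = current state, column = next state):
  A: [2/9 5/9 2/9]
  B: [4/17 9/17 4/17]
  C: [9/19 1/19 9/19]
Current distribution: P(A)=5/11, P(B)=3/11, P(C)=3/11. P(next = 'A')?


P(next=A) = Σᵢ P(now=i)×P(i→A)
= 5/11×2/9 + 3/11×4/17 + 3/11×9/19
= 10/99 + 12/187 + 27/209 = 9413/31977

P = 9413/31977 ≈ 0.2944


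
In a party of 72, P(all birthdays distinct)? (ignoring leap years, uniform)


P(all different) = Π(365-i)/365 for i=0..71
= (365/365)×(364/365)×...×(294/365)
= 0.000547

P ≈ 0.0005 ≈ 0.05%


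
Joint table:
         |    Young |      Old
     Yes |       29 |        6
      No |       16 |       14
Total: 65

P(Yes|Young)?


P(Yes|Young) = 29/(29+16) = 29/45

P = 29/45 ≈ 64.44%


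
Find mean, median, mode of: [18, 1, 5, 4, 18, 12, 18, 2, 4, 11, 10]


Sorted: [1, 2, 4, 4, 5, 10, 11, 12, 18, 18, 18]
Mean = 103/11
Median = 10
Freq: {18: 3, 1: 1, 5: 1, 4: 2, 12: 1, 2: 1, 11: 1, 10: 1}
Mode: [18]

Mean=103/11, Median=10, Mode=18


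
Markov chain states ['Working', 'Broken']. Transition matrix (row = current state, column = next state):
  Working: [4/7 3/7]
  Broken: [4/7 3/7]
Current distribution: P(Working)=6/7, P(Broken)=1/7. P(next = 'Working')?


P(next=Working) = Σᵢ P(now=i)×P(i→Working)
= 6/7×4/7 + 1/7×4/7
= 24/49 + 4/49 = 4/7

P = 4/7 ≈ 0.5714


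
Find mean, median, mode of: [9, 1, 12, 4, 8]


Sorted: [1, 4, 8, 9, 12]
Mean = 34/5
Median = 8
Freq: {9: 1, 1: 1, 12: 1, 4: 1, 8: 1}
Mode: No mode

Mean=34/5, Median=8, Mode=No mode


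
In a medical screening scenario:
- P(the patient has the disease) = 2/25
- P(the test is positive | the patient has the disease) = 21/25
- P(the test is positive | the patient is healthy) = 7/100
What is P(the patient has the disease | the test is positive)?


Using Bayes' theorem:
P(A|B) = P(B|A)·P(A) / P(B)

P(the test is positive) = 21/25 × 2/25 + 7/100 × 23/25
= 42/625 + 161/2500 = 329/2500

P(the patient has the disease|the test is positive) = (42/625) / (329/2500) = 24/47

P(the patient has the disease|the test is positive) = 24/47 ≈ 51.06%


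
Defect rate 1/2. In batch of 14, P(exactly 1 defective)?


Binomial: P(X=1) = C(14,1)×p^1×(1-p)^13
= 14 × 1/2 × 1/8192 = 7/8192

P(X=1) = 7/8192 ≈ 0.09%


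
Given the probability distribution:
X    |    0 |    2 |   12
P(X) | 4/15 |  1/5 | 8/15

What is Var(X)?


E[X] = 34/5
E[X²] = 388/5
Var(X) = E[X²] - (E[X])² = 388/5 - 1156/25 = 784/25

Var(X) = 784/25 ≈ 31.3600


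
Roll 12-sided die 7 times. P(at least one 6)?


P(no 6)^7 = (11/12)^7 = 19487171/35831808
P(≥1) = 1 - 19487171/35831808 = 16344637/35831808

P = 16344637/35831808 ≈ 45.61%


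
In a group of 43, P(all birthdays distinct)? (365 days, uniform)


P(all different) = Π(365-i)/365 for i=0..42
= (365/365)×(364/365)×...×(323/365)
= 0.076077

P ≈ 0.0761 ≈ 7.61%


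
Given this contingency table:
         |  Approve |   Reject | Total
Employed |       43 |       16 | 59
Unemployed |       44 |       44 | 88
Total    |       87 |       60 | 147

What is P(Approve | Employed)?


P(Approve | Employed) = 43/(43+16) = 43/59

P(Approve|Employed) = 43/59 ≈ 72.88%


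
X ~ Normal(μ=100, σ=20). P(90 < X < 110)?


z₁=(90-100)/20=-0.5, z₂=(110-100)/20=0.5
P = Φ(0.5) - Φ(-0.5) = 0.691462 - 0.308538 = 0.382924 ≈ 0.3829

P(90 < X < 110) ≈ 0.3829


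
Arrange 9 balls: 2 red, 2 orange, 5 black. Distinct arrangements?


9!/(2!×2!×5!) = 756

756


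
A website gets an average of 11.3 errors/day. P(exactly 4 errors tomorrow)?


Poisson(λ=11.3): P(X=4) = e^(-λ)×λ^k/k!
= e^(-11.3) × 11.3^4 / 4!
≈ 1.237292426e-05 × 16304.7361 / 24 ≈ 0.008406

P(X=4) ≈ 0.008406 ≈ 0.84%


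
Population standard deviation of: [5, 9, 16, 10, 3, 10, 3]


Mean = 56/7 = 8
  (5-8)²=9
  (9-8)²=1
  (16-8)²=64
  (10-8)²=4
  (3-8)²=25
  (10-8)²=4
  (3-8)²=25
Σ(x-μ)² = 132
σ² = 132/7

σ = √(132/7) ≈ 4.3425


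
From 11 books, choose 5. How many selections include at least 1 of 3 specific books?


Complement: C(11,5) - C(8,5) = 462 - 56 = 406

406


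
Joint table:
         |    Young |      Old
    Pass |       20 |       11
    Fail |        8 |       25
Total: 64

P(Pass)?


P(Pass) = (20+11)/64 = 31/64

P(Pass) = 31/64 ≈ 48.44%


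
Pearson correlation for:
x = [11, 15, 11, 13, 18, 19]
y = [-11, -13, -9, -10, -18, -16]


n=6, Σx=87, Σy=-77, Σxy=-1173, Σx²=1321, Σy²=1051
r = (6×(-1173) - 87×(-77))/√((6×1321 - 87²)(6×1051 - (-77)²))
= -339/√(357×377) = -339/√134589 ≈ -339/366.8637 ≈ -0.9240

r ≈ -0.9240


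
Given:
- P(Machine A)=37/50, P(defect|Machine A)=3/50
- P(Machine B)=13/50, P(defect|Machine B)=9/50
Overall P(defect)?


P(B) = Σ P(B|Aᵢ)×P(Aᵢ)
  3/50×37/50 = 111/2500
  9/50×13/50 = 117/2500
Sum = 57/625

P(defect) = 57/625 ≈ 9.12%


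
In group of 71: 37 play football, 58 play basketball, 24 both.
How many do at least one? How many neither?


|A∪B| = 37+58-24 = 71
Neither = 71-71 = 0

At least one: 71; Neither: 0


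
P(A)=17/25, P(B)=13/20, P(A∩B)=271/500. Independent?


P(A)×P(B) = 221/500
P(A∩B) = 271/500
Not equal → NOT independent

No, not independent


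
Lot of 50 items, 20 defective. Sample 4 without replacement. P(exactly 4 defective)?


Hypergeometric: C(20,4)×C(30,0)/C(50,4)
= 4845×1/230300 = 969/46060

P(X=4) = 969/46060 ≈ 2.10%


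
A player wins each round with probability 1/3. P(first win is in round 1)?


Geometric: P(X=1) = (1-p)^(k-1)×p = (2/3)^0×1/3 = 1/3

P(X=1) = 1/3 ≈ 33.33%


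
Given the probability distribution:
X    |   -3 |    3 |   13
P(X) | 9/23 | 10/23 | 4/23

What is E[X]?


E[X] = Σ x·P(X=x)
= (-3)×(9/23) + (3)×(10/23) + (13)×(4/23)
= 55/23

E[X] = 55/23


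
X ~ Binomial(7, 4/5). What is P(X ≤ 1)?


P(X ≤ 1) = Σ P(X=i) for i=0..1
P(X=0) = 1/78125
P(X=1) = 28/78125
Sum = 29/78125

P(X ≤ 1) = 29/78125 ≈ 0.04%


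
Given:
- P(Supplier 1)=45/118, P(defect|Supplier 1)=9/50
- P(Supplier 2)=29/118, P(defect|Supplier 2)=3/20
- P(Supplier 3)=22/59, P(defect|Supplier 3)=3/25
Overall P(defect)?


P(B) = Σ P(B|Aᵢ)×P(Aᵢ)
  9/50×45/118 = 81/1180
  3/20×29/118 = 87/2360
  3/25×22/59 = 66/1475
Sum = 1773/11800

P(defect) = 1773/11800 ≈ 15.03%


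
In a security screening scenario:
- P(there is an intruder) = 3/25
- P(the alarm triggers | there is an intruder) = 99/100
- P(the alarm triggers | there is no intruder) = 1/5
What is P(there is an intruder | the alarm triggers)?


Using Bayes' theorem:
P(A|B) = P(B|A)·P(A) / P(B)

P(the alarm triggers) = 99/100 × 3/25 + 1/5 × 22/25
= 297/2500 + 22/125 = 737/2500

P(there is an intruder|the alarm triggers) = (297/2500) / (737/2500) = 27/67

P(there is an intruder|the alarm triggers) = 27/67 ≈ 40.30%


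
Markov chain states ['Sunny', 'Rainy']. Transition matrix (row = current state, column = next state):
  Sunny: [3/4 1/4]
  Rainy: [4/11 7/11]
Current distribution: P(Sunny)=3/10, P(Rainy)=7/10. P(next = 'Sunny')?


P(next=Sunny) = Σᵢ P(now=i)×P(i→Sunny)
= 3/10×3/4 + 7/10×4/11
= 9/40 + 14/55 = 211/440

P = 211/440 ≈ 0.4795


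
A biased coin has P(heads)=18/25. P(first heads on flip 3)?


Geometric: P(X=3) = (1-p)^(k-1)×p = (7/25)^2×18/25 = 882/15625

P(X=3) = 882/15625 ≈ 5.64%


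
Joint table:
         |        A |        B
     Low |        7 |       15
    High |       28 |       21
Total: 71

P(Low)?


P(Low) = (7+15)/71 = 22/71

P(Low) = 22/71 ≈ 30.99%


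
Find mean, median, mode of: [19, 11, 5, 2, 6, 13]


Sorted: [2, 5, 6, 11, 13, 19]
Mean = 56/6 = 28/3
Median = 17/2
Freq: {19: 1, 11: 1, 5: 1, 2: 1, 6: 1, 13: 1}
Mode: No mode

Mean=28/3, Median=17/2, Mode=No mode


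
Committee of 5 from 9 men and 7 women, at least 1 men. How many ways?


Count by #men:
  1M,4W: C(9,1)×C(7,4)=315
  2M,3W: C(9,2)×C(7,3)=1260
  3M,2W: C(9,3)×C(7,2)=1764
  4M,1W: C(9,4)×C(7,1)=882
  5M,0W: C(9,5)×C(7,0)=126
Total = 4347

4347


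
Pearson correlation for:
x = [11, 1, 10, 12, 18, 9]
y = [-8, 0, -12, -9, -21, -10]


n=6, Σx=61, Σy=-60, Σxy=-784, Σx²=771, Σy²=830
r = (6×(-784) - 61×(-60))/√((6×771 - 61²)(6×830 - (-60)²))
= -1044/√(905×1380) = -1044/√1248900 ≈ -1044/1117.5419 ≈ -0.9342

r ≈ -0.9342


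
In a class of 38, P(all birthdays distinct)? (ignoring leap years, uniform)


P(all different) = Π(365-i)/365 for i=0..37
= (365/365)×(364/365)×...×(328/365)
= 0.135932

P ≈ 0.1359 ≈ 13.59%


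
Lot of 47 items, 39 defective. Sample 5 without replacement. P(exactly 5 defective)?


Hypergeometric: C(39,5)×C(8,0)/C(47,5)
= 575757×1/1533939 = 191919/511313

P(X=5) = 191919/511313 ≈ 37.53%


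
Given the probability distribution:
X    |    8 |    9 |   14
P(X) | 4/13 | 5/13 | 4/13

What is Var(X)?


E[X] = 133/13
E[X²] = 1445/13
Var(X) = E[X²] - (E[X])² = 1445/13 - 17689/169 = 1096/169

Var(X) = 1096/169 ≈ 6.4852


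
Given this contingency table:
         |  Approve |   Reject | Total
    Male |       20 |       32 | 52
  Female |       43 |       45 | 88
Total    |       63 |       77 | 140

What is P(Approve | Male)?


P(Approve | Male) = 20/(20+32) = 20/52 = 5/13

P(Approve|Male) = 5/13 ≈ 38.46%


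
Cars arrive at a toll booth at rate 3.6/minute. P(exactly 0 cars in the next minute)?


Poisson(λ=3.6): P(X=0) = e^(-λ)×λ^k/k!
= e^(-3.6) × 3.6^0 / 0!
≈ 0.02732372245 × 1 / 1 ≈ 0.027324

P(X=0) ≈ 0.027324 ≈ 2.73%


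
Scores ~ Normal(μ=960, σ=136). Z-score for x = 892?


z = (x - μ)/σ = (892 - 960)/136 = -0.5

z = -0.5


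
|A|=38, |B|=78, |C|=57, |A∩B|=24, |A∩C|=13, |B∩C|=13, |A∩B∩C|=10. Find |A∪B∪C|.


|A∪B∪C| = 38+78+57-24-13-13+10 = 133

|A∪B∪C| = 133


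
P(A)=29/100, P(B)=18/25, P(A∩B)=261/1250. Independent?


P(A)×P(B) = 261/1250
P(A∩B) = 261/1250
Equal ✓ → Independent

Yes, independent


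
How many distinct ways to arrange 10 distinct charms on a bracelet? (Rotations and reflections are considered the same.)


Free circular arrangements: rotations and reflections both identified.
(n-1)!/2 = 9!/2 = 362880/2 = 181440

181440


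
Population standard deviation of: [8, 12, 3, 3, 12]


Mean = 38/5
  (8-38/5)²=4/25
  (12-38/5)²=484/25
  (3-38/5)²=529/25
  (3-38/5)²=529/25
  (12-38/5)²=484/25
Σ(x-μ)² = 406/5
σ² = (406/5)/5 = 406/25

σ = √(406/25) ≈ 4.0299


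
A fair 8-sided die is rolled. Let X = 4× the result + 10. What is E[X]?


E[die] = (1+8)/2 = 9/2
E[X] = 4×9/2 + 10 = 28

E[X] = 28


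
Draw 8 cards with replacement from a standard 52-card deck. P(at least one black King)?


P(not a black King) = 50/52 = 25/26
P(none in 8 draws) = (25/26)^8 = 152587890625/208827064576
P(≥1 black King) = 1 - 152587890625/208827064576 = 56239173951/208827064576

P = 56239173951/208827064576 ≈ 26.93%


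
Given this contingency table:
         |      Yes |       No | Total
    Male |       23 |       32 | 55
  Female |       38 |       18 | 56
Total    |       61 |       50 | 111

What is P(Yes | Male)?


P(Yes | Male) = 23/(23+32) = 23/55

P(Yes|Male) = 23/55 ≈ 41.82%


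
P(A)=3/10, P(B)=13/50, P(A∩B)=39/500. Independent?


P(A)×P(B) = 39/500
P(A∩B) = 39/500
Equal ✓ → Independent

Yes, independent


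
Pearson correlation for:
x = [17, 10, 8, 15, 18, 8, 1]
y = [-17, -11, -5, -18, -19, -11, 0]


n=7, Σx=77, Σy=-81, Σxy=-1139, Σx²=1067, Σy²=1241
r = (7×(-1139) - 77×(-81))/√((7×1067 - 77²)(7×1241 - (-81)²))
= -1736/√(1540×2126) = -1736/√3274040 ≈ -1736/1809.4308 ≈ -0.9594

r ≈ -0.9594


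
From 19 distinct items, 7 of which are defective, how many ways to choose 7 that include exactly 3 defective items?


Choose 3 of the 7 defective items and 4 of the other 12 items:
C(7,3)×C(12,4) = 35×495 = 17325

17325


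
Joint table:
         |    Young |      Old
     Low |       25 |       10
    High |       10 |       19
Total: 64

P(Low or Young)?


P(Low∨Young) = P(Low) + P(Young) - P(Low∧Young)
= (35 + 35 - 25)/64 = 45/64

P = 45/64 ≈ 70.31%


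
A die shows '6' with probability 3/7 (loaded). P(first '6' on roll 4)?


Geometric: P(X=4) = (1-p)^(k-1)×p = (4/7)^3×3/7 = 192/2401

P(X=4) = 192/2401 ≈ 8.00%


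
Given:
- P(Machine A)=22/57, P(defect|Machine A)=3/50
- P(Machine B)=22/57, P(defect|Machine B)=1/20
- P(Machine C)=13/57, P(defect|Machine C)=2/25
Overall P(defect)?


P(B) = Σ P(B|Aᵢ)×P(Aᵢ)
  3/50×22/57 = 11/475
  1/20×22/57 = 11/570
  2/25×13/57 = 26/1425
Sum = 173/2850

P(defect) = 173/2850 ≈ 6.07%


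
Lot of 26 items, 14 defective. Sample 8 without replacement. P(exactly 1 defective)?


Hypergeometric: C(14,1)×C(12,7)/C(26,8)
= 14×792/1562275 = 1008/142025

P(X=1) = 1008/142025 ≈ 0.71%


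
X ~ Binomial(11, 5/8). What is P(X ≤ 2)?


P(X ≤ 2) = Σ P(X=i) for i=0..2
P(X=0) = 177147/8589934592
P(X=1) = 3247695/8589934592
P(X=2) = 27064125/8589934592
Sum = 30488967/8589934592

P(X ≤ 2) = 30488967/8589934592 ≈ 0.35%


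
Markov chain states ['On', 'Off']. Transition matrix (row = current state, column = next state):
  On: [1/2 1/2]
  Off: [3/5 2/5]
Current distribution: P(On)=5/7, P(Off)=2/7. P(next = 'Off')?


P(next=Off) = Σᵢ P(now=i)×P(i→Off)
= 5/7×1/2 + 2/7×2/5
= 5/14 + 4/35 = 33/70

P = 33/70 ≈ 0.4714


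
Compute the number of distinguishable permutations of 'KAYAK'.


Letters: 5, freq: {'K': 2, 'A': 2, 'Y': 1}
5!/(2!×2!×1!) = 120/4 = 30

30


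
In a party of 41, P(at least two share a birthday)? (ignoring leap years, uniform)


P(all different) = Π(365-i)/365 for i=0..40
= 0.096848
P(match) = 1 - 0.096848 = 0.903152

P ≈ 0.9032 ≈ 90.32%


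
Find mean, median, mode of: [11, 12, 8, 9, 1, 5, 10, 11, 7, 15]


Sorted: [1, 5, 7, 8, 9, 10, 11, 11, 12, 15]
Mean = 89/10
Median = 19/2
Freq: {11: 2, 12: 1, 8: 1, 9: 1, 1: 1, 5: 1, 10: 1, 7: 1, 15: 1}
Mode: [11]

Mean=89/10, Median=19/2, Mode=11


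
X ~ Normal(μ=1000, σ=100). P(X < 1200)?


z = (1200-1000)/100 = 2.0
P(Z < 2.0) = 0.9772

P(X < 1200) ≈ 0.9772


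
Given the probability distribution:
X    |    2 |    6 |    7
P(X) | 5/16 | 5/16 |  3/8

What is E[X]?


E[X] = Σ x·P(X=x)
= (2)×(5/16) + (6)×(5/16) + (7)×(3/8)
= 41/8

E[X] = 41/8


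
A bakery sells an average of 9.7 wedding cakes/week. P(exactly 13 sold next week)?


Poisson(λ=9.7): P(X=13) = e^(-λ)×λ^k/k!
= e^(-9.7) × 9.7^13 / 13!
≈ 6.128349505e-05 × 6.73027090166e+12 / 6227020800 ≈ 0.066236

P(X=13) ≈ 0.066236 ≈ 6.62%


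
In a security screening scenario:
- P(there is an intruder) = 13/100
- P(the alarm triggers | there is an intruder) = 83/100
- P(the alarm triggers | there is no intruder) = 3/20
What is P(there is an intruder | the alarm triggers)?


Using Bayes' theorem:
P(A|B) = P(B|A)·P(A) / P(B)

P(the alarm triggers) = 83/100 × 13/100 + 3/20 × 87/100
= 1079/10000 + 261/2000 = 149/625

P(there is an intruder|the alarm triggers) = (1079/10000) / (149/625) = 1079/2384

P(there is an intruder|the alarm triggers) = 1079/2384 ≈ 45.26%


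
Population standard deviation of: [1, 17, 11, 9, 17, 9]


Mean = 64/6 = 32/3
  (1-32/3)²=841/9
  (17-32/3)²=361/9
  (11-32/3)²=1/9
  (9-32/3)²=25/9
  (17-32/3)²=361/9
  (9-32/3)²=25/9
Σ(x-μ)² = 538/3
σ² = (538/3)/6 = 269/9

σ = √(269/9) ≈ 5.4671


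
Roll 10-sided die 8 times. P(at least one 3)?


P(no 3)^8 = (9/10)^8 = 43046721/100000000
P(≥1) = 1 - 43046721/100000000 = 56953279/100000000

P = 56953279/100000000 ≈ 56.95%


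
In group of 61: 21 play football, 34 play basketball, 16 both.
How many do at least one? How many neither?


|A∪B| = 21+34-16 = 39
Neither = 61-39 = 22

At least one: 39; Neither: 22


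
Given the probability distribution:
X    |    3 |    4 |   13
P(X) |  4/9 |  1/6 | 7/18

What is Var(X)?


E[X] = 127/18
E[X²] = 1303/18
Var(X) = E[X²] - (E[X])² = 1303/18 - 16129/324 = 7325/324

Var(X) = 7325/324 ≈ 22.6080


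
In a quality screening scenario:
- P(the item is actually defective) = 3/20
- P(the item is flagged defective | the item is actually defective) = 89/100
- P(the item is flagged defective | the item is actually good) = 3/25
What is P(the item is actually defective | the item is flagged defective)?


Using Bayes' theorem:
P(A|B) = P(B|A)·P(A) / P(B)

P(the item is flagged defective) = 89/100 × 3/20 + 3/25 × 17/20
= 267/2000 + 51/500 = 471/2000

P(the item is actually defective|the item is flagged defective) = (267/2000) / (471/2000) = 89/157

P(the item is actually defective|the item is flagged defective) = 89/157 ≈ 56.69%


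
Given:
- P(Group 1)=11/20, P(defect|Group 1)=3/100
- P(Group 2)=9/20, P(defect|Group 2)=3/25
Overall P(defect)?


P(B) = Σ P(B|Aᵢ)×P(Aᵢ)
  3/100×11/20 = 33/2000
  3/25×9/20 = 27/500
Sum = 141/2000

P(defect) = 141/2000 ≈ 7.05%


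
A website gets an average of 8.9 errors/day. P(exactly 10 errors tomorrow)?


Poisson(λ=8.9): P(X=10) = e^(-λ)×λ^k/k!
= e^(-8.9) × 8.9^10 / 10!
≈ 0.0001363889265 × 3118171993 / 3628800 ≈ 0.117197

P(X=10) ≈ 0.117197 ≈ 11.72%


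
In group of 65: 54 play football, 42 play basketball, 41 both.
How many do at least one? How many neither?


|A∪B| = 54+42-41 = 55
Neither = 65-55 = 10

At least one: 55; Neither: 10


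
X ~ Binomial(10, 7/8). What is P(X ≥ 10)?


P(X ≥ 10) = Σ P(X=i) for i=10..10
P(X=10) = 282475249/1073741824
Sum = 282475249/1073741824

P(X ≥ 10) = 282475249/1073741824 ≈ 26.31%


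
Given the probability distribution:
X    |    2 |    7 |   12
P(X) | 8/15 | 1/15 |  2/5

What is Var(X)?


E[X] = 19/3
E[X²] = 63
Var(X) = E[X²] - (E[X])² = 63 - 361/9 = 206/9

Var(X) = 206/9 ≈ 22.8889


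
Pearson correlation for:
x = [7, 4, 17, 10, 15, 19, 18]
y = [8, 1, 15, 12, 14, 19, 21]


n=7, Σx=90, Σy=90, Σxy=1384, Σx²=1364, Σy²=1432
r = (7×1384 - 90×90)/√((7×1364 - 90²)(7×1432 - 90²))
= 1588/√(1448×1924) = 1588/√2785952 ≈ 1588/1669.1171 ≈ 0.9514

r ≈ 0.9514


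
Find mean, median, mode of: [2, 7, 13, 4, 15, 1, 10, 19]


Sorted: [1, 2, 4, 7, 10, 13, 15, 19]
Mean = 71/8
Median = 17/2
Freq: {2: 1, 7: 1, 13: 1, 4: 1, 15: 1, 1: 1, 10: 1, 19: 1}
Mode: No mode

Mean=71/8, Median=17/2, Mode=No mode
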